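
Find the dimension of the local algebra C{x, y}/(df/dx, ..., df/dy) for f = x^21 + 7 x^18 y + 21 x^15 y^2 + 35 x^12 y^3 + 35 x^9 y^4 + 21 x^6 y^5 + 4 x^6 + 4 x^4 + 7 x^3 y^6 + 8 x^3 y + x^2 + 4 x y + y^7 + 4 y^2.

The Hessian of f at 0 is [[2, 4], [4, 8]] with rank 1, so corank 1. A Groebner basis of the Jacobian ideal J(f) in C{x,y} is {-x*y/16 + y^4 - y^2/8, x*y^2 + x/24 + 4*y^3/3 + y/12, x^2 + 4*x*y + 4*y^2}; counting standard monomials gives mu = 6. Corank 1: A-series; mu = 6 gives A_6.

6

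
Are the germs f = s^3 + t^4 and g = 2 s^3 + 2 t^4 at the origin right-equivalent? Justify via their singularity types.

The Hessian of f at 0 has rank 0. Corank 2; j^3 = s^3 is a perfect cube, so E-series; the 4-jet and mu = 6 give E_6. The Hessian of g at 0 has rank 0. Corank 2; j^3 = 2*s^3 is a perfect cube, so E-series; the 4-jet and mu = 6 give E_6. Both have type E_6, hence right-equivalent.

Yes.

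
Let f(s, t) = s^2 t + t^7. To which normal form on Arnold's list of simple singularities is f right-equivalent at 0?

D8

The Hessian of f at 0 has rank 0. Corank 2; j^3 = s^2*t has shape L^2 M (L != M), so D-series; mu = 8 gives D_8.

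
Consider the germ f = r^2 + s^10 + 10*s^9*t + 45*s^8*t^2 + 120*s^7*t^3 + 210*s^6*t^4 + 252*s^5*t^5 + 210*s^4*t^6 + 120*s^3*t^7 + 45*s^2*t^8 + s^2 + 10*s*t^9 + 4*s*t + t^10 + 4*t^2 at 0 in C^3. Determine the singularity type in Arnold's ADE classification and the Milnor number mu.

Type A_{9}, Milnor number mu = 9.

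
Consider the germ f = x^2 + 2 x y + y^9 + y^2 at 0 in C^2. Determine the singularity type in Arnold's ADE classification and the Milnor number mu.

Type A_{8}, Milnor number mu = 8.

The Hessian of f at 0 has rank 1. Corank 1: A-series; mu = 8 gives A_8.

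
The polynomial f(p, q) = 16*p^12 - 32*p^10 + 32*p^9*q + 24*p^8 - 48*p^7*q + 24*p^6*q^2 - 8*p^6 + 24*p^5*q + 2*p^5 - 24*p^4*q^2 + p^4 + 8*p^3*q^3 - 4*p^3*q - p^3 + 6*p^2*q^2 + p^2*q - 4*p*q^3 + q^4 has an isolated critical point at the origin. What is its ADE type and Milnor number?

The Hessian of f at 0 has rank 0. Corank 2; j^3 = -p^2*(p - q) has shape L^2 M (L != M), so D-series; mu = 5 gives D_5.

Type D5, Milnor number mu = 5.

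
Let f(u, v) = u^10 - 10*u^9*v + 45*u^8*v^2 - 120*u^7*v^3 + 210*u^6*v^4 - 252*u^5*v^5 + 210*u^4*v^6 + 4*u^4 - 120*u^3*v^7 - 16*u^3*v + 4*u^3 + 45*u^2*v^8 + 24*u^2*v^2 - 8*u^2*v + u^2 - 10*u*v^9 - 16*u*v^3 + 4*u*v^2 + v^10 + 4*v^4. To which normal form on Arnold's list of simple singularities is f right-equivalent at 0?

The Hessian of f at 0 has rank 1. Corank 1: A-series; mu = 9 gives A_9.

A_{9}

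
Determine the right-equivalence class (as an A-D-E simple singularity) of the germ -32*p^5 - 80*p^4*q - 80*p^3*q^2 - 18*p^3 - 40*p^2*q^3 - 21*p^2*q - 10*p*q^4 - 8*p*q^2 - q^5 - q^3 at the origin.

D6

The Hessian of f at 0 is [[0, 0], [0, 0]] with rank 0, so corank 2. A Groebner basis of the Jacobian ideal J(f) in C{p,q} is {-243*p*q/10 + q^4 - 81*q^2/10, p*q^2 + q^3/3, p^2 + 5*p*q/6 + q^2/6}; counting standard monomials gives mu = 6. Corank 2; j^3 = -(2*p + q)*(3*p + q)^2 has shape L^2 M (L != M), so D-series; mu = 6 gives D_6.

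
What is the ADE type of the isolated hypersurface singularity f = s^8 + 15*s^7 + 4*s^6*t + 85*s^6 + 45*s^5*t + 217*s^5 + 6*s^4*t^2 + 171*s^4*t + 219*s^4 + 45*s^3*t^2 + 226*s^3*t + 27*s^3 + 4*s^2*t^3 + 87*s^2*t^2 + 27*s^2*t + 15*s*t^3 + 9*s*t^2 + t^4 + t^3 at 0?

E7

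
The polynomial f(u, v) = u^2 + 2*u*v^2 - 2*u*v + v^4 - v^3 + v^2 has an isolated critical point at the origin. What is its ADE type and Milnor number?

Type A_{2}, Milnor number mu = 2.

The Hessian of f at 0 has rank 1. Corank 1: A-series; mu = 2 gives A_2.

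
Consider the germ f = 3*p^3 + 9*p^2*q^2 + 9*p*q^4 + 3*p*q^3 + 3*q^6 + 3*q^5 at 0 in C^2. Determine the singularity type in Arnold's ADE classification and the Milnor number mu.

Type E7, Milnor number mu = 7.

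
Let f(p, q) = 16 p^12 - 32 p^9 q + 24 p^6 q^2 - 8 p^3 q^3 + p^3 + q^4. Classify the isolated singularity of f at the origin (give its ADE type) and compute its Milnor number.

Type E_{6}, Milnor number mu = 6.

The Hessian of f at 0 has rank 0. Corank 2; j^3 = p^3 is a perfect cube, so E-series; the 4-jet and mu = 6 give E_6.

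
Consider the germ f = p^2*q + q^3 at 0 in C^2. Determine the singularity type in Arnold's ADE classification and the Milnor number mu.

The Hessian of f at 0 has rank 0. Corank 2; j^3 = q*(p^2 + q^2) splits into three distinct lines over C (the quadratic factor has nonzero discriminant), so D_4.

Type D4, Milnor number mu = 4.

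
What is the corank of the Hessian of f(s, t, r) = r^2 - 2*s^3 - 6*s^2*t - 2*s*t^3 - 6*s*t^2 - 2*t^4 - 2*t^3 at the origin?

2

Hessian at 0 has rank 1.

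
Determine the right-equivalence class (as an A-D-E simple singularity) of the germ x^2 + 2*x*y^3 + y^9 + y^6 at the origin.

A8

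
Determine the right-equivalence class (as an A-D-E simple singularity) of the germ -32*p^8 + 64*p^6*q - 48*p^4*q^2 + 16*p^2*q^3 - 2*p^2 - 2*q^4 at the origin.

A_3

The Hessian of f at 0 is [[-4, 0], [0, 0]] with rank 1, so corank 1. A Groebner basis of the Jacobian ideal J(f) in C{p,q} is {q^3, p}; counting standard monomials gives mu = 3. Corank 1: A-series; mu = 3 gives A_3.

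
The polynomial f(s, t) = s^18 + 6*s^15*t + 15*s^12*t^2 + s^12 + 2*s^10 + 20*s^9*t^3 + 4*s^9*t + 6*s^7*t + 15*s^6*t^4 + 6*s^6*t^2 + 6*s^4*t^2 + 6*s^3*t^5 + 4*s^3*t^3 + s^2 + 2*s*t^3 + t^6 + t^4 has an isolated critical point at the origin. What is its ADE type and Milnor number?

The Hessian of f at 0 has rank 1. Corank 1: A-series; mu = 3 gives A_3.

Type A_3, Milnor number mu = 3.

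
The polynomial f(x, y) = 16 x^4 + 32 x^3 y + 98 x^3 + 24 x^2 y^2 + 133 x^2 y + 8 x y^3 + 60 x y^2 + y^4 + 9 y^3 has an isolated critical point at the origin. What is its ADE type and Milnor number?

Type D_{5}, Milnor number mu = 5.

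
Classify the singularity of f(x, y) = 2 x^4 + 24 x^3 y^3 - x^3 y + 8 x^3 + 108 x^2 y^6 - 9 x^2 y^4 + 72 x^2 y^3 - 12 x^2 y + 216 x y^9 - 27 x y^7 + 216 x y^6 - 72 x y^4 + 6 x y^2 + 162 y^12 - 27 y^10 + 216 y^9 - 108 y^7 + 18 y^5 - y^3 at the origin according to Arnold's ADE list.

The Hessian of f at 0 has rank 0. Corank 2; j^3 = (2*x - y)^3 is a perfect cube, so E-series; the 4-jet and mu = 7 give E_7.

E_{7}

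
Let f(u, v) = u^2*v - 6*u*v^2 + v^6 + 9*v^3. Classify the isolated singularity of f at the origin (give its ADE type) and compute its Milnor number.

Type D_{7}, Milnor number mu = 7.

The Hessian of f at 0 has rank 0. Corank 2; j^3 = v*(u - 3*v)^2 has shape L^2 M (L != M), so D-series; mu = 7 gives D_7.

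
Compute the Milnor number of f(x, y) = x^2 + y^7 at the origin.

6

The Hessian of f at 0 has rank 1. Corank 1: A-series; mu = 6 gives A_6.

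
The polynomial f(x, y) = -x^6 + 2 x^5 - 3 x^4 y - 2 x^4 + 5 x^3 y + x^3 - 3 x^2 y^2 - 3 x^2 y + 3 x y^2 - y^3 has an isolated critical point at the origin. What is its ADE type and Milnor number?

Type E_{7}, Milnor number mu = 7.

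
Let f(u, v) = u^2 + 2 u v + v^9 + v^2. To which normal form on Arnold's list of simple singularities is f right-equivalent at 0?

The Hessian of f at 0 is [[2, 2], [2, 2]] with rank 1, so corank 1. A Groebner basis of the Jacobian ideal J(f) in C{u,v} is {v^8, u + v}; counting standard monomials gives mu = 8. Corank 1: A-series; mu = 8 gives A_8.

A8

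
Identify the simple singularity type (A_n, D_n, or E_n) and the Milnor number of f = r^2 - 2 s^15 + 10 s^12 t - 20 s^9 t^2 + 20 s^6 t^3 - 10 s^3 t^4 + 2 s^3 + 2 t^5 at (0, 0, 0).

Type E_{8}, Milnor number mu = 8.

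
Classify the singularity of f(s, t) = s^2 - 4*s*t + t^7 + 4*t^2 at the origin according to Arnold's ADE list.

A_{6}

The Hessian of f at 0 has rank 1. Corank 1: A-series; mu = 6 gives A_6.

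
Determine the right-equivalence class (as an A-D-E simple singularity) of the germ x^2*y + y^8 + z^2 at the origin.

D9

The Hessian of f at 0 is [[0, 0, 0], [0, 0, 0], [0, 0, 2]] with rank 1, so corank 2. A Groebner basis of the Jacobian ideal J(f) in C{x,y,z} is {x^2/8 + y^7, x^3, x*y, z}; counting standard monomials gives mu = 9. Corank 2; j^3 = x^2*y has shape L^2 M (L != M), so D-series; mu = 9 gives D_9.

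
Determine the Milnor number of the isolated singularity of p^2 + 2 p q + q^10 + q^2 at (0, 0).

The Hessian of f at 0 is [[2, 2], [2, 2]] with rank 1, so corank 1. A Groebner basis of the Jacobian ideal J(f) in C{p,q} is {q^9, p + q}; counting standard monomials gives mu = 9. Corank 1: A-series; mu = 9 gives A_9.

9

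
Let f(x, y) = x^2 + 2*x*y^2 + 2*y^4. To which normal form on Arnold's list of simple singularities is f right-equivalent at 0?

A3

The Hessian of f at 0 has rank 1. Corank 1: A-series; mu = 3 gives A_3.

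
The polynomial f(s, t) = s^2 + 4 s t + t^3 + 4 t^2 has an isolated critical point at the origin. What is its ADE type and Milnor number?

Type A_{2}, Milnor number mu = 2.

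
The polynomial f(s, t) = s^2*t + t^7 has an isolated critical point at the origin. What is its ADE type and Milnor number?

Type D8, Milnor number mu = 8.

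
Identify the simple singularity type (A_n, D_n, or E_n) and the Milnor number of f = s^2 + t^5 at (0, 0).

Type A_{4}, Milnor number mu = 4.

The Hessian of f at 0 is [[2, 0], [0, 0]] with rank 1, so corank 1. A Groebner basis of the Jacobian ideal J(f) in C{s,t} is {t^4, s}; counting standard monomials gives mu = 4. Corank 1: A-series; mu = 4 gives A_4.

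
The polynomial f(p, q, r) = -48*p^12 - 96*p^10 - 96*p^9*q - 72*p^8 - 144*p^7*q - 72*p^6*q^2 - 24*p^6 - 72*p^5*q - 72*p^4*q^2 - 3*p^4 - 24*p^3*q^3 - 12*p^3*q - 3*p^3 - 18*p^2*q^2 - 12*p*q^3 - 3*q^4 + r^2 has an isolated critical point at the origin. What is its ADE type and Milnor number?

The Hessian of f at 0 has rank 1. Corank 2; j^3 = -3*p^3 is a perfect cube, so E-series; the 4-jet and mu = 6 give E_6.

Type E_{6}, Milnor number mu = 6.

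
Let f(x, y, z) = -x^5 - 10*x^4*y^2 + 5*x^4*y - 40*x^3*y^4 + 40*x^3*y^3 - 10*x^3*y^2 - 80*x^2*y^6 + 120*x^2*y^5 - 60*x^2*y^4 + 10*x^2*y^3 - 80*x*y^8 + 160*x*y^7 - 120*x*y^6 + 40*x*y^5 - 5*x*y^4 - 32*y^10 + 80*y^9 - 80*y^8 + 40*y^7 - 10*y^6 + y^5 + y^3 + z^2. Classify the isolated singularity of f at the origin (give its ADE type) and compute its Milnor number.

Type E_8, Milnor number mu = 8.

The Hessian of f at 0 has rank 1. Corank 2; j^3 = y^3 is a perfect cube, so E-series; the 5-jet and mu = 8 give E_8.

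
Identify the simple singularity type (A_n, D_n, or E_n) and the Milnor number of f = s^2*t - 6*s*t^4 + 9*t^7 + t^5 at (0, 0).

Type D_6, Milnor number mu = 6.

The Hessian of f at 0 is [[0, 0], [0, 0]] with rank 0, so corank 2. A Groebner basis of the Jacobian ideal J(f) in C{s,t} is {-s*t/3 + t^4, s*t^2, s^2 + 5*s*t/3}; counting standard monomials gives mu = 6. Corank 2; j^3 = s^2*t has shape L^2 M (L != M), so D-series; mu = 6 gives D_6.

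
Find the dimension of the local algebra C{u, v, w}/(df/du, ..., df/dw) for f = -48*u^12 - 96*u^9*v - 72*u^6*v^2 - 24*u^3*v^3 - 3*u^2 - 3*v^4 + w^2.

3

The Hessian of f at 0 has rank 2. Corank 1: A-series; mu = 3 gives A_3.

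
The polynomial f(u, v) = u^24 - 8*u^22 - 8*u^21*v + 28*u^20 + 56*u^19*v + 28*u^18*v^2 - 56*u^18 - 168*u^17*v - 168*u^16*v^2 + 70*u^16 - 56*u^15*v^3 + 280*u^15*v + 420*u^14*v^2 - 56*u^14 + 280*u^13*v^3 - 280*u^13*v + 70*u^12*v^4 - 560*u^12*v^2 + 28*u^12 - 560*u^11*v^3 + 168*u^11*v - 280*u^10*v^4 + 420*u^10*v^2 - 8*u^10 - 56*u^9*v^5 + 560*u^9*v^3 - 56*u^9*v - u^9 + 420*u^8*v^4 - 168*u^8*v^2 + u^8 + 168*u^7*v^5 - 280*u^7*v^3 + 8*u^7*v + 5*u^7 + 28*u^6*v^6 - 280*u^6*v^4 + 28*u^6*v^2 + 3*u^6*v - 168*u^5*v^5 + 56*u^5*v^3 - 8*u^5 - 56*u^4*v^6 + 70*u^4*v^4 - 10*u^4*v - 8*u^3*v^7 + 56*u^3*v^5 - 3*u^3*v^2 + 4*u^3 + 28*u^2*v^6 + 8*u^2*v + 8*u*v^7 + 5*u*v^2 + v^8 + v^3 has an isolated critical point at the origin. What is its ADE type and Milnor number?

Type D9, Milnor number mu = 9.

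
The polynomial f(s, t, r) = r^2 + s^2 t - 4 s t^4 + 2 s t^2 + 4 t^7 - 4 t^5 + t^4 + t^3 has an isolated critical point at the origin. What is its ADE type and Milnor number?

Type D5, Milnor number mu = 5.

The Hessian of f at 0 is [[0, 0, 0], [0, 0, 0], [0, 0, 2]] with rank 1, so corank 2. A Groebner basis of the Jacobian ideal J(f) in C{s,t,r} is {s^3 - s^2/4 + t^2/4, s^2/4 + t^3 - t^2/4, s*t + t^2, r}; counting standard monomials gives mu = 5. Corank 2; j^3 = t*(s + t)^2 has shape L^2 M (L != M), so D-series; mu = 5 gives D_5.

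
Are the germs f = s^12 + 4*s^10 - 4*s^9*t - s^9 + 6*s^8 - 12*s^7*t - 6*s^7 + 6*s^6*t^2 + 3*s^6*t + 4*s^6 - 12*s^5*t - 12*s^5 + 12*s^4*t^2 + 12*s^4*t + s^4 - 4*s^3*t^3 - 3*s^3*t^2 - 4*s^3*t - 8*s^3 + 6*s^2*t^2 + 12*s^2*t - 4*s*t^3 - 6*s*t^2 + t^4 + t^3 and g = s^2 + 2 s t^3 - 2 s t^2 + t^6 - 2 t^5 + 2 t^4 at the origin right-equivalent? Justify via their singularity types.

The Hessian of f at 0 is [[0, 0], [0, 0]] with rank 0, so corank 2. A Groebner basis of the Jacobian ideal J(f) in C{s,t} is {t^4, s*t^2 - 2*t^3/3, s^2 - s*t + t^2/4}; counting standard monomials gives mu = 6. Corank 2; j^3 = -(2*s - t)^3 is a perfect cube, so E-series; the 4-jet and mu = 6 give E_6. The Hessian of g at 0 is [[2, 0], [0, 0]] with rank 1, so corank 1. A Groebner basis of the Jacobian ideal J(g) in C{s,t} is {s^2, s*t, -s + t^2}; counting standard monomials gives mu = 3. Corank 1: A-series; mu = 3 gives A_3. f is E_6 but g is A_3, hence not right-equivalent.

No.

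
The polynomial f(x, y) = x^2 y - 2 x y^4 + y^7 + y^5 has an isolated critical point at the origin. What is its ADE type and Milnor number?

Type D_6, Milnor number mu = 6.

The Hessian of f at 0 is [[0, 0], [0, 0]] with rank 0, so corank 2. A Groebner basis of the Jacobian ideal J(f) in C{x,y} is {-x*y + y^4, x*y^2, x^2 + 5*x*y}; counting standard monomials gives mu = 6. Corank 2; j^3 = x^2*y has shape L^2 M (L != M), so D-series; mu = 6 gives D_6.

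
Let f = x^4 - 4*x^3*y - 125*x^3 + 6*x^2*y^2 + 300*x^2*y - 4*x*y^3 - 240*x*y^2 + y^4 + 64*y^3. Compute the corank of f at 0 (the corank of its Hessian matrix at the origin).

The Hessian at 0 is [[0, 0], [0, 0]] of rank 0; hence corank 2.

2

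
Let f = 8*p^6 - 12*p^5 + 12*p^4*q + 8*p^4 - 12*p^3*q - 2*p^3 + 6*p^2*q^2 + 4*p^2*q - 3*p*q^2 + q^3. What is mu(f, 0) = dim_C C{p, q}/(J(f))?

The Hessian of f at 0 has rank 0. Corank 2; j^3 = -(p - q)*(2*p^2 - 2*p*q + q^2) splits into three distinct lines over C (the quadratic factor has nonzero discriminant), so D_4.

4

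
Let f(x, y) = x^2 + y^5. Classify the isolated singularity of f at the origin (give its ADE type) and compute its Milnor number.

The Hessian of f at 0 has rank 1. Corank 1: A-series; mu = 4 gives A_4.

Type A_4, Milnor number mu = 4.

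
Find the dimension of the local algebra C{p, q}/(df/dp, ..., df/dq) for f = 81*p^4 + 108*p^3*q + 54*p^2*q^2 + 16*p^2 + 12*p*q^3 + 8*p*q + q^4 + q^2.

3

The Hessian of f at 0 has rank 1. Corank 1: A-series; mu = 3 gives A_3.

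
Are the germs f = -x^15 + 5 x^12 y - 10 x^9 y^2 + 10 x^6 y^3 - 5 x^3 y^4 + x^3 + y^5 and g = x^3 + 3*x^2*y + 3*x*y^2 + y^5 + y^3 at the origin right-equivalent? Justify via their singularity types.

Yes.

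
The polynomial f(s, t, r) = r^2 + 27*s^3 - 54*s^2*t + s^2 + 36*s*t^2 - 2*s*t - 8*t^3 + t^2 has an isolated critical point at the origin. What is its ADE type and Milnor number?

The Hessian of f at 0 has rank 2. Corank 1: A-series; mu = 2 gives A_2.

Type A2, Milnor number mu = 2.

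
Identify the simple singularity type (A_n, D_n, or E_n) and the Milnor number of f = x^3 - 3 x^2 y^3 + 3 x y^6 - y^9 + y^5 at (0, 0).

Type E_{8}, Milnor number mu = 8.

The Hessian of f at 0 is [[0, 0], [0, 0]] with rank 0, so corank 2. A Groebner basis of the Jacobian ideal J(f) in C{x,y} is {-x^2/2 + x*y^3, y^4, x^3, x^2*y}; counting standard monomials gives mu = 8. Corank 2; j^3 = x^3 is a perfect cube, so E-series; the 5-jet and mu = 8 give E_8.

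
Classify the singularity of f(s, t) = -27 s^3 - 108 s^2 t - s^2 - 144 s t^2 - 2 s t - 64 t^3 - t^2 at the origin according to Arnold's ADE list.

The Hessian of f at 0 is [[-2, -2], [-2, -2]] with rank 1, so corank 1. A Groebner basis of the Jacobian ideal J(f) in C{s,t} is {t^2, s + t}; counting standard monomials gives mu = 2. Corank 1: A-series; mu = 2 gives A_2.

A_2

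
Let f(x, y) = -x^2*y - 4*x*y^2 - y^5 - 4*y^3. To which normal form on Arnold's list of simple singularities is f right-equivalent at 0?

The Hessian of f at 0 has rank 0. Corank 2; j^3 = -y*(x + 2*y)^2 has shape L^2 M (L != M), so D-series; mu = 6 gives D_6.

D_6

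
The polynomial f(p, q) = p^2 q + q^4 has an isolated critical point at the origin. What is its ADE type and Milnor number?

The Hessian of f at 0 is [[0, 0], [0, 0]] with rank 0, so corank 2. A Groebner basis of the Jacobian ideal J(f) in C{p,q} is {p^3, p^2/4 + q^3, p*q}; counting standard monomials gives mu = 5. Corank 2; j^3 = p^2*q has shape L^2 M (L != M), so D-series; mu = 5 gives D_5.

Type D5, Milnor number mu = 5.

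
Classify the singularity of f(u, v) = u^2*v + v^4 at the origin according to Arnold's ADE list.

D5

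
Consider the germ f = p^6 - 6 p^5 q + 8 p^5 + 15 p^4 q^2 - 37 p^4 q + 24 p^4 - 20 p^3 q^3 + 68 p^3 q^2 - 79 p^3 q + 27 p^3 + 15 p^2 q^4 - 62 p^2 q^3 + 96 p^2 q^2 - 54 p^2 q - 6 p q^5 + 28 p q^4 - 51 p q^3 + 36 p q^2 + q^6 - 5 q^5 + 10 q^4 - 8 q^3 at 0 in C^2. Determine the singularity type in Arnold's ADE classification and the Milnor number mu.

Type E_7, Milnor number mu = 7.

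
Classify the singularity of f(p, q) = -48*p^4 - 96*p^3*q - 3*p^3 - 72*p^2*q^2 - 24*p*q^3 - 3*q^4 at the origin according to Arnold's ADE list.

The Hessian of f at 0 has rank 0. Corank 2; j^3 = -3*p^3 is a perfect cube, so E-series; the 4-jet and mu = 6 give E_6.

E_6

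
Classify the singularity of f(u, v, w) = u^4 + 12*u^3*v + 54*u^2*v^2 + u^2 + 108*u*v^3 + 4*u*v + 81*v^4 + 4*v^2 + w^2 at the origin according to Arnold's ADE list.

A_3

The Hessian of f at 0 is [[2, 4, 0], [4, 8, 0], [0, 0, 2]] with rank 2, so corank 1. A Groebner basis of the Jacobian ideal J(f) in C{u,v,w} is {v^3, u + 2*v, w}; counting standard monomials gives mu = 3. Corank 1: A-series; mu = 3 gives A_3.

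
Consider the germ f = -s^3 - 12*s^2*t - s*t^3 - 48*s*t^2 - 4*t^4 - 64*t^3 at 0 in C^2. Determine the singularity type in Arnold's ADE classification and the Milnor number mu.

The Hessian of f at 0 has rank 0. Corank 2; j^3 = -(s + 4*t)^3 is a perfect cube, so E-series; the 4-jet and mu = 7 give E_7.

Type E7, Milnor number mu = 7.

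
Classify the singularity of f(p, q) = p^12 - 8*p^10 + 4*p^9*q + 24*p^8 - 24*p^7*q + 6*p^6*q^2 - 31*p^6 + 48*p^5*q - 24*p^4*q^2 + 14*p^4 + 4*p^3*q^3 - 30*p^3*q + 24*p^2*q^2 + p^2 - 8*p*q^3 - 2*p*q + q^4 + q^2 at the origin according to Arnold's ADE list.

A_3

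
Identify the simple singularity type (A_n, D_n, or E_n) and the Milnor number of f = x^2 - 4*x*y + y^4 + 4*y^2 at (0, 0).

Type A3, Milnor number mu = 3.

The Hessian of f at 0 is [[2, -4], [-4, 8]] with rank 1, so corank 1. A Groebner basis of the Jacobian ideal J(f) in C{x,y} is {y^3, x - 2*y}; counting standard monomials gives mu = 3. Corank 1: A-series; mu = 3 gives A_3.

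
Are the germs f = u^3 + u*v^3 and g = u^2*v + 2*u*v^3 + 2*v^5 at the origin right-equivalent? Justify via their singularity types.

No.

The Hessian of f at 0 has rank 0. Corank 2; j^3 = u^3 is a perfect cube, so E-series; the 4-jet and mu = 7 give E_7. The Hessian of g at 0 has rank 0. Corank 2; j^3 = u^2*v has shape L^2 M (L != M), so D-series; mu = 6 gives D_6. f is E_7 but g is D_6, hence not right-equivalent.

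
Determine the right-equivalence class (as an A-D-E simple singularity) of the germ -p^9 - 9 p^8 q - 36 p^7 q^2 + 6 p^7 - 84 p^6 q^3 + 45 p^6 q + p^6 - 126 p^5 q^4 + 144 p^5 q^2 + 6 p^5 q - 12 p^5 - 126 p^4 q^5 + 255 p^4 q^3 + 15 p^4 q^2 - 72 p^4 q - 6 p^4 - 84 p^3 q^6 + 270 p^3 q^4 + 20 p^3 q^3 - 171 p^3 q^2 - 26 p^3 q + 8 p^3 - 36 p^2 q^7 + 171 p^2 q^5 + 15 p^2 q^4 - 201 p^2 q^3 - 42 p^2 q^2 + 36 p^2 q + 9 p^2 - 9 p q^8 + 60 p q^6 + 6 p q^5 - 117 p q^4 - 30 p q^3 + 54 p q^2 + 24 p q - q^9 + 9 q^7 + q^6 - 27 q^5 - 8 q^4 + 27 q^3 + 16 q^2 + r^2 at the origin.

The Hessian of f at 0 has rank 2. Corank 1: A-series; mu = 2 gives A_2.

A_{2}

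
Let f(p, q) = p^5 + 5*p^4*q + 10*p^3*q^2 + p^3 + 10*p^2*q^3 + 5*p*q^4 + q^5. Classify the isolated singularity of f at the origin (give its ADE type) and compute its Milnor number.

The Hessian of f at 0 has rank 0. Corank 2; j^3 = p^3 is a perfect cube, so E-series; the 5-jet and mu = 8 give E_8.

Type E8, Milnor number mu = 8.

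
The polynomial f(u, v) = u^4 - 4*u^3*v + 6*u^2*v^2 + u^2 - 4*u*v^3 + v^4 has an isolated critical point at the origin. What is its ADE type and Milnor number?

The Hessian of f at 0 has rank 1. Corank 1: A-series; mu = 3 gives A_3.

Type A3, Milnor number mu = 3.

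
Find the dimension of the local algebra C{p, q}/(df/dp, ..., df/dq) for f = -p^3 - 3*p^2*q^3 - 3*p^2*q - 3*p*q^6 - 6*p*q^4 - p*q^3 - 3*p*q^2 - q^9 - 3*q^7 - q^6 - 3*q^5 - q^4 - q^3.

The Hessian of f at 0 has rank 0. Corank 2; j^3 = -(p + q)^3 is a perfect cube, so E-series; the 4-jet and mu = 7 give E_7.

7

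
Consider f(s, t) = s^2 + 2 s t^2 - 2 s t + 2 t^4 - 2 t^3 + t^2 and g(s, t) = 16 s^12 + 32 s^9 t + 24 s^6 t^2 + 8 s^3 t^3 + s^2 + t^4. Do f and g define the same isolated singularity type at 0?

Yes.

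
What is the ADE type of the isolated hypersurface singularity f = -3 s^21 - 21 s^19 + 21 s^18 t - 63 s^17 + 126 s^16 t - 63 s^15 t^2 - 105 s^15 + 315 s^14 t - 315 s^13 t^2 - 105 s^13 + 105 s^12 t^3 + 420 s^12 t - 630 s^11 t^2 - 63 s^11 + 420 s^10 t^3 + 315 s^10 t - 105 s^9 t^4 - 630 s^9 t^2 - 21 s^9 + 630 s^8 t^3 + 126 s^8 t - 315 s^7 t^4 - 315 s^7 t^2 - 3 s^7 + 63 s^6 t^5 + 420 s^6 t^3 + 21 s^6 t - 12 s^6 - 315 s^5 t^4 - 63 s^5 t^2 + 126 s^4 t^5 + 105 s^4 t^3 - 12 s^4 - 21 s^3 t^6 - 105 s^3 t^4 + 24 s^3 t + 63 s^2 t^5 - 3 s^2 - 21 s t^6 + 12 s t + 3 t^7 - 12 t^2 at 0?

A_6

The Hessian of f at 0 is [[-6, 12], [12, -24]] with rank 1, so corank 1. A Groebner basis of the Jacobian ideal J(f) in C{s,t} is {s*t/16 + t^4 - t^2/8, s*t^2 + s/24 - 4*t^3/3 - t/12, s^2 - 4*s*t + 4*t^2}; counting standard monomials gives mu = 6. Corank 1: A-series; mu = 6 gives A_6.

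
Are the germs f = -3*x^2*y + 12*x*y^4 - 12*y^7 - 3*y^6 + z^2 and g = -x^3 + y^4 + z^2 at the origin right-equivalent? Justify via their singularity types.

The Hessian of f at 0 is [[0, 0, 0], [0, 0, 0], [0, 0, 2]] with rank 1, so corank 2. A Groebner basis of the Jacobian ideal J(f) in C{x,y,z} is {-x*y/2 + y^4, x^3, x^2*y, x^2/3 + x*y^2, z}; counting standard monomials gives mu = 7. Corank 2; j^3 = -3*x^2*y has shape L^2 M (L != M), so D-series; mu = 7 gives D_7. The Hessian of g at 0 is [[0, 0, 0], [0, 0, 0], [0, 0, 2]] with rank 1, so corank 2. A Groebner basis of the Jacobian ideal J(g) in C{x,y,z} is {y^3, x^2, z}; counting standard monomials gives mu = 6. Corank 2; j^3 = -x^3 is a perfect cube, so E-series; the 4-jet and mu = 6 give E_6. f is D_7 but g is E_6, hence not right-equivalent.

No.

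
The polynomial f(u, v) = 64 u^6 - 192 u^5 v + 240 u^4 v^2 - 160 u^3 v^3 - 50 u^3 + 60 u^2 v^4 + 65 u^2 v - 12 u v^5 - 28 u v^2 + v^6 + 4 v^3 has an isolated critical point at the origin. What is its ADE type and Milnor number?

Type D_7, Milnor number mu = 7.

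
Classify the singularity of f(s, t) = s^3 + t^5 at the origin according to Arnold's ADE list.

E_8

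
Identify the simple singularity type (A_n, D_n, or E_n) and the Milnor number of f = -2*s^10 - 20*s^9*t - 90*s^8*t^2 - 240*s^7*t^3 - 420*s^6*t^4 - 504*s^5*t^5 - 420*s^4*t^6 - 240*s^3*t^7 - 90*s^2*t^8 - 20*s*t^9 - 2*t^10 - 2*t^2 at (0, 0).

Type A9, Milnor number mu = 9.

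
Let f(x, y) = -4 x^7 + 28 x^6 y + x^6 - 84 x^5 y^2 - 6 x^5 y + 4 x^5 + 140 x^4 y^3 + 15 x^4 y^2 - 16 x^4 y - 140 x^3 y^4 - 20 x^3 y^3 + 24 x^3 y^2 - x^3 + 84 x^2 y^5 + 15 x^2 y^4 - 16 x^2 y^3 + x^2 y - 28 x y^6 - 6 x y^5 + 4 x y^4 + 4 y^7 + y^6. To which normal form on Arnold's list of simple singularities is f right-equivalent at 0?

D_7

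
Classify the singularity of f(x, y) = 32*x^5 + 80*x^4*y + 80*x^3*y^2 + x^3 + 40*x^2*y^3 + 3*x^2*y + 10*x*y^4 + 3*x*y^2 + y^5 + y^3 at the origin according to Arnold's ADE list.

The Hessian of f at 0 has rank 0. Corank 2; j^3 = (x + y)^3 is a perfect cube, so E-series; the 5-jet and mu = 8 give E_8.

E_8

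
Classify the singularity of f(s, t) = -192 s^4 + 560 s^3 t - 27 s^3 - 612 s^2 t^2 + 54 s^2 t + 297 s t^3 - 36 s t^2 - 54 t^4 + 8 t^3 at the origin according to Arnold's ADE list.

E_{7}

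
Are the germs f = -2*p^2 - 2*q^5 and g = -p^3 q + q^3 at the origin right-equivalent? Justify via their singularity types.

No.

The Hessian of f at 0 is [[-4, 0], [0, 0]] with rank 1, so corank 1. A Groebner basis of the Jacobian ideal J(f) in C{p,q} is {q^4, p}; counting standard monomials gives mu = 4. Corank 1: A-series; mu = 4 gives A_4. The Hessian of g at 0 is [[0, 0], [0, 0]] with rank 0, so corank 2. A Groebner basis of the Jacobian ideal J(g) in C{p,q} is {p^3 - 3*q^2, p^2*q, q^3}; counting standard monomials gives mu = 7. Corank 2; j^3 = q^3 is a perfect cube, so E-series; the 4-jet and mu = 7 give E_7. f is A_4 but g is E_7, hence not right-equivalent.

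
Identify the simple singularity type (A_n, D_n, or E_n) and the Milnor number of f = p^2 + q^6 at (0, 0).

The Hessian of f at 0 has rank 1. Corank 1: A-series; mu = 5 gives A_5.

Type A5, Milnor number mu = 5.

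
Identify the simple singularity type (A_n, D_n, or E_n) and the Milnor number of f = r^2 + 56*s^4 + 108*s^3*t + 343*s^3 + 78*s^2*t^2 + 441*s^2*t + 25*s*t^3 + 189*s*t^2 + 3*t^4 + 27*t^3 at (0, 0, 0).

Type E_7, Milnor number mu = 7.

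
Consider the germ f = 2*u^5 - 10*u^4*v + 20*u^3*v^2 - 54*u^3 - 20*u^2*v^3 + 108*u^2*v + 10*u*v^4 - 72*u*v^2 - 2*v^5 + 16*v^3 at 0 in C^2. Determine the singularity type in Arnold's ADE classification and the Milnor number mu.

The Hessian of f at 0 is [[0, 0], [0, 0]] with rank 0, so corank 2. A Groebner basis of the Jacobian ideal J(f) in C{u,v} is {v^5, u*v^3 - 3*v^4/4, u^2 - 4*u*v/3 + 4*v^2/9}; counting standard monomials gives mu = 8. Corank 2; j^3 = -2*(3*u - 2*v)^3 is a perfect cube, so E-series; the 5-jet and mu = 8 give E_8.

Type E8, Milnor number mu = 8.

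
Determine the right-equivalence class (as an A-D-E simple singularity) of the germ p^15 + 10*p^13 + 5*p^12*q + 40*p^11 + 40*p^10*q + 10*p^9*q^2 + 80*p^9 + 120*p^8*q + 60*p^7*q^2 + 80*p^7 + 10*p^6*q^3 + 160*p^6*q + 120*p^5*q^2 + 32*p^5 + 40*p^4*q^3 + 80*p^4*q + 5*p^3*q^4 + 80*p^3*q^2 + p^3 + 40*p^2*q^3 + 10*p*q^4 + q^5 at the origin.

E_{8}

The Hessian of f at 0 has rank 0. Corank 2; j^3 = p^3 is a perfect cube, so E-series; the 5-jet and mu = 8 give E_8.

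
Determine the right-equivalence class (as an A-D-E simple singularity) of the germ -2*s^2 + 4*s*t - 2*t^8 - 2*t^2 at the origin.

A7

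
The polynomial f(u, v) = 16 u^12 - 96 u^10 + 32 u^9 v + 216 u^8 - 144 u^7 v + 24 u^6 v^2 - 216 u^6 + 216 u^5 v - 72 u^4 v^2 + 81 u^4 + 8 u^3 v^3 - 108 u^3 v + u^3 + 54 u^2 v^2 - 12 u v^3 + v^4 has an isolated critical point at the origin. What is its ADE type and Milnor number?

Type E_{6}, Milnor number mu = 6.

The Hessian of f at 0 has rank 0. Corank 2; j^3 = u^3 is a perfect cube, so E-series; the 4-jet and mu = 6 give E_6.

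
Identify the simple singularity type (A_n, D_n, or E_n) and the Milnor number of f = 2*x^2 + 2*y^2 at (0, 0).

Type A_{1}, Milnor number mu = 1.

The Hessian of f at 0 has rank 2. Corank 0: nondegenerate Morse point, so A_1.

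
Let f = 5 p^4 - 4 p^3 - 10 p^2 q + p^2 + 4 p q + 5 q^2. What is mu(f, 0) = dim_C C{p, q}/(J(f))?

1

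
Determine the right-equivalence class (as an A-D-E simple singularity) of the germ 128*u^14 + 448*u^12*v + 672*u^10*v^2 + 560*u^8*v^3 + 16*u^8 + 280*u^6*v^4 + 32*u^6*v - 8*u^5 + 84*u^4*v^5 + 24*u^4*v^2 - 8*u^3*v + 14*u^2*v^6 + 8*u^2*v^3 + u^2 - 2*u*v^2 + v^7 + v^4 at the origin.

A_6

The Hessian of f at 0 has rank 1. Corank 1: A-series; mu = 6 gives A_6.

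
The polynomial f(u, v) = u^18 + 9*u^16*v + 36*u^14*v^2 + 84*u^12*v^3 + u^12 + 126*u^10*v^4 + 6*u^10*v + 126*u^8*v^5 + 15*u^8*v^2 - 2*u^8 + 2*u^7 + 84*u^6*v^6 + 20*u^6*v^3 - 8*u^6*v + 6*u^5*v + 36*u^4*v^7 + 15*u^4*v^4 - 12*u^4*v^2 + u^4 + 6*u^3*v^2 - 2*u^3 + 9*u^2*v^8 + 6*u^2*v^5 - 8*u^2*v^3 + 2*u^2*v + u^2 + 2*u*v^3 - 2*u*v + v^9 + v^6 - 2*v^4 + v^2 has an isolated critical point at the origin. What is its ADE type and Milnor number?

Type A_{8}, Milnor number mu = 8.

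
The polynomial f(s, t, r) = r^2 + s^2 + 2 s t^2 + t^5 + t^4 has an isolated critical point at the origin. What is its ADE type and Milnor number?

Type A_4, Milnor number mu = 4.

The Hessian of f at 0 has rank 2. Corank 1: A-series; mu = 4 gives A_4.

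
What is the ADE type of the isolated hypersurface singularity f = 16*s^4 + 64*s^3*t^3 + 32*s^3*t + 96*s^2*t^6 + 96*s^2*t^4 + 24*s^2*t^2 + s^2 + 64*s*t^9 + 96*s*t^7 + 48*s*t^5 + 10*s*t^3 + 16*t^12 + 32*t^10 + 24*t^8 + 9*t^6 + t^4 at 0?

The Hessian of f at 0 is [[2, 0], [0, 0]] with rank 1, so corank 1. A Groebner basis of the Jacobian ideal J(f) in C{s,t} is {t^3, s}; counting standard monomials gives mu = 3. Corank 1: A-series; mu = 3 gives A_3.

A3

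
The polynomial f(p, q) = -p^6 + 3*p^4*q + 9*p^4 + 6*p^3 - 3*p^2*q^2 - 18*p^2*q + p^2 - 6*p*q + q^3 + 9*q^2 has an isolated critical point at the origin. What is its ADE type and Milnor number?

Type A_2, Milnor number mu = 2.

The Hessian of f at 0 is [[2, -6], [-6, 18]] with rank 1, so corank 1. A Groebner basis of the Jacobian ideal J(f) in C{p,q} is {q^2, p - 3*q}; counting standard monomials gives mu = 2. Corank 1: A-series; mu = 2 gives A_2.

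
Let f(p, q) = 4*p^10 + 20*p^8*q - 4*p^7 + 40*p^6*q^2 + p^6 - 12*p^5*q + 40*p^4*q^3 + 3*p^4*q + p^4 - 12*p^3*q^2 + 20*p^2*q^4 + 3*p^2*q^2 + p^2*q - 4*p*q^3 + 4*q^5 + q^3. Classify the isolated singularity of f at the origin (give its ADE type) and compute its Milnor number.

Type D_4, Milnor number mu = 4.

The Hessian of f at 0 has rank 0. Corank 2; j^3 = q*(p^2 + q^2) splits into three distinct lines over C (the quadratic factor has nonzero discriminant), so D_4.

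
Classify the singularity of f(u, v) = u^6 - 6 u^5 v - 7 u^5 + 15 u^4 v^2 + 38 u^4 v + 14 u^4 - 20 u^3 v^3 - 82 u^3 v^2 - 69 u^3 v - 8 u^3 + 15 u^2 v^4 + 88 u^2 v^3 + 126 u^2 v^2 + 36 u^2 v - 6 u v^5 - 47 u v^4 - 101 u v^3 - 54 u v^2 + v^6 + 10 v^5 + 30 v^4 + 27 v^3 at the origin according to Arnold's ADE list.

E_7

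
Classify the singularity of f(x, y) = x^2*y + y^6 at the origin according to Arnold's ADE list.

The Hessian of f at 0 has rank 0. Corank 2; j^3 = x^2*y has shape L^2 M (L != M), so D-series; mu = 7 gives D_7.

D7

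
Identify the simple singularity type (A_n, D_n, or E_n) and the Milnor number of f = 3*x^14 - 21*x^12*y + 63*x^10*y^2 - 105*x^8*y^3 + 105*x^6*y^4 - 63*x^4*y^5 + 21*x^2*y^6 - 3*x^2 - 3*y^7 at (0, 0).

Type A_6, Milnor number mu = 6.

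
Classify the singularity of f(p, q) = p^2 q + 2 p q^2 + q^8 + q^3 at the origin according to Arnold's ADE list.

D_{9}

The Hessian of f at 0 has rank 0. Corank 2; j^3 = q*(p + q)^2 has shape L^2 M (L != M), so D-series; mu = 9 gives D_9.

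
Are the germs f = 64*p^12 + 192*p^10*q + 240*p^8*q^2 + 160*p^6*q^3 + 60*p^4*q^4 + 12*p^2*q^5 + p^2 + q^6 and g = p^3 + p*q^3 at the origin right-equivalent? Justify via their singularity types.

No.

The Hessian of f at 0 has rank 1. Corank 1: A-series; mu = 5 gives A_5. The Hessian of g at 0 has rank 0. Corank 2; j^3 = p^3 is a perfect cube, so E-series; the 4-jet and mu = 7 give E_7. f is A_5 but g is E_7, hence not right-equivalent.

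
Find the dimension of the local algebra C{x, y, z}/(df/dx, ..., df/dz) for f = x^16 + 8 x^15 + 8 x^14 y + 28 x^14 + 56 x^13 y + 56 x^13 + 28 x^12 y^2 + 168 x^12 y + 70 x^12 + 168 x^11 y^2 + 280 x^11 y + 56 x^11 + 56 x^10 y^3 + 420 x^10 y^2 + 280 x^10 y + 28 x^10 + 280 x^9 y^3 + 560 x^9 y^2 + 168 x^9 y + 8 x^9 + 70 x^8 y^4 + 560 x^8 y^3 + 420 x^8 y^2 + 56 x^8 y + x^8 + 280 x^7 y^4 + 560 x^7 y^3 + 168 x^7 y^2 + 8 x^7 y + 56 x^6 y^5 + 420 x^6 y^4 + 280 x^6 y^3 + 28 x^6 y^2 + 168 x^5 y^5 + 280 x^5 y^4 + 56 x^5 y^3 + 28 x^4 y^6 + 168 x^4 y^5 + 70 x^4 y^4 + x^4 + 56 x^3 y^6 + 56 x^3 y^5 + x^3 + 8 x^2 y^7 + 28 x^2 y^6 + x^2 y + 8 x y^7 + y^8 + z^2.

9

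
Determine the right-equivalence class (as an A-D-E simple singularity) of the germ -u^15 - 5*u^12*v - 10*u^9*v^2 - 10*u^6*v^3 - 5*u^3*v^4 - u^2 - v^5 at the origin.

A_4

The Hessian of f at 0 is [[-2, 0], [0, 0]] with rank 1, so corank 1. A Groebner basis of the Jacobian ideal J(f) in C{u,v} is {v^4, u}; counting standard monomials gives mu = 4. Corank 1: A-series; mu = 4 gives A_4.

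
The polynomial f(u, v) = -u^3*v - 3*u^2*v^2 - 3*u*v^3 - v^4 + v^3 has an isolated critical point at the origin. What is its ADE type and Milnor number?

The Hessian of f at 0 is [[0, 0], [0, 0]] with rank 0, so corank 2. A Groebner basis of the Jacobian ideal J(f) in C{u,v} is {u^3 - 3*u*v^2 - 3*v^2, u^2*v + 2*u*v^2, v^3}; counting standard monomials gives mu = 7. Corank 2; j^3 = v^3 is a perfect cube, so E-series; the 4-jet and mu = 7 give E_7.

Type E_{7}, Milnor number mu = 7.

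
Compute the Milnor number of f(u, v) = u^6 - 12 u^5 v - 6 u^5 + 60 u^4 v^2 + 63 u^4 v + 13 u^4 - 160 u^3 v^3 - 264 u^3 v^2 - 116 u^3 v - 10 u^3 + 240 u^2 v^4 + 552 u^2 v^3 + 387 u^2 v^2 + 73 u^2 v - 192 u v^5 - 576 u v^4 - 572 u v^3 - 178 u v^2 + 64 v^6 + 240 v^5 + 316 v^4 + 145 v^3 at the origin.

4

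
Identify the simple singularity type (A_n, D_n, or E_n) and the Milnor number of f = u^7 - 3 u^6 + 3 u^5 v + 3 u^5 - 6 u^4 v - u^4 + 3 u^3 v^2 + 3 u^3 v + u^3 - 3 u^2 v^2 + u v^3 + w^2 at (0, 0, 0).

Type E7, Milnor number mu = 7.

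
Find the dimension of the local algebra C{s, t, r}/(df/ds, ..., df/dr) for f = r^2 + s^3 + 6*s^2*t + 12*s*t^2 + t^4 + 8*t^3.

The Hessian of f at 0 is [[0, 0, 0], [0, 0, 0], [0, 0, 2]] with rank 1, so corank 2. A Groebner basis of the Jacobian ideal J(f) in C{s,t,r} is {t^3, s^2 + 4*s*t + 4*t^2, r}; counting standard monomials gives mu = 6. Corank 2; j^3 = (s + 2*t)^3 is a perfect cube, so E-series; the 4-jet and mu = 6 give E_6.

6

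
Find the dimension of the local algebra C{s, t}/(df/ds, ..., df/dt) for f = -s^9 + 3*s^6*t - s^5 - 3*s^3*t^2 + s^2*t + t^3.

The Hessian of f at 0 has rank 0. Corank 2; j^3 = t*(s^2 + t^2) splits into three distinct lines over C (the quadratic factor has nonzero discriminant), so D_4.

4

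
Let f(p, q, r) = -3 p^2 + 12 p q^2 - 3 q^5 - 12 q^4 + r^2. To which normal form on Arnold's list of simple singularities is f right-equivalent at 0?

The Hessian of f at 0 has rank 2. Corank 1: A-series; mu = 4 gives A_4.

A_{4}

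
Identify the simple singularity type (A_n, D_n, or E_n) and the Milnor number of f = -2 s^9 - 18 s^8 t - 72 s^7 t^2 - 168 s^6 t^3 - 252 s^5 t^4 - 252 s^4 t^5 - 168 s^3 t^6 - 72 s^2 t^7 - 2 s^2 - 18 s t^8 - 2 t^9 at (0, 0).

The Hessian of f at 0 has rank 1. Corank 1: A-series; mu = 8 gives A_8.

Type A_{8}, Milnor number mu = 8.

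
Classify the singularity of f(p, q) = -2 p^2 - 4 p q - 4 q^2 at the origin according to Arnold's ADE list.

The Hessian of f at 0 has rank 2. Corank 0: nondegenerate Morse point, so A_1.

A1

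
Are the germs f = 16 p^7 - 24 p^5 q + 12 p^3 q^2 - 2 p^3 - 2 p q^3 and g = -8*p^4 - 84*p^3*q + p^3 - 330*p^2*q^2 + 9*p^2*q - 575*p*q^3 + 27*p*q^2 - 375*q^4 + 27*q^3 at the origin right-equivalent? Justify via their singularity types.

Yes.

The Hessian of f at 0 has rank 0. Corank 2; j^3 = -2*p^3 is a perfect cube, so E-series; the 4-jet and mu = 7 give E_7. The Hessian of g at 0 has rank 0. Corank 2; j^3 = (p + 3*q)^3 is a perfect cube, so E-series; the 4-jet and mu = 7 give E_7. Both have type E_7, hence right-equivalent.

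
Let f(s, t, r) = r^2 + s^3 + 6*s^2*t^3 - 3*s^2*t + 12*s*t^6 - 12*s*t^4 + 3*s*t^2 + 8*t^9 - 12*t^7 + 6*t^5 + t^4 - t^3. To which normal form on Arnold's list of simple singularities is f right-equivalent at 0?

E_{6}

The Hessian of f at 0 is [[0, 0, 0], [0, 0, 0], [0, 0, 2]] with rank 1, so corank 2. A Groebner basis of the Jacobian ideal J(f) in C{s,t,r} is {t^3, s^2 - 2*s*t + t^2, r}; counting standard monomials gives mu = 6. Corank 2; j^3 = (s - t)^3 is a perfect cube, so E-series; the 4-jet and mu = 6 give E_6.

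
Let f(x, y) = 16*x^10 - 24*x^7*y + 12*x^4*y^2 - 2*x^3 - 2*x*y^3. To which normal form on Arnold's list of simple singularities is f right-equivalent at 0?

The Hessian of f at 0 has rank 0. Corank 2; j^3 = -2*x^3 is a perfect cube, so E-series; the 4-jet and mu = 7 give E_7.

E_{7}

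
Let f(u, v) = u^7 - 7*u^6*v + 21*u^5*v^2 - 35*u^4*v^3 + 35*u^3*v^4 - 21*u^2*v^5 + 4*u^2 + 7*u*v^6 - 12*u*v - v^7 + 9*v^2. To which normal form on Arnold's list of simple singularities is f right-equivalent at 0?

The Hessian of f at 0 has rank 1. Corank 1: A-series; mu = 6 gives A_6.

A_{6}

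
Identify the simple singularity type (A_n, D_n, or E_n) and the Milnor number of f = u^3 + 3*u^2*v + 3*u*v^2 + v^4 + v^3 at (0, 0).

Type E_6, Milnor number mu = 6.

The Hessian of f at 0 has rank 0. Corank 2; j^3 = (u + v)^3 is a perfect cube, so E-series; the 4-jet and mu = 6 give E_6.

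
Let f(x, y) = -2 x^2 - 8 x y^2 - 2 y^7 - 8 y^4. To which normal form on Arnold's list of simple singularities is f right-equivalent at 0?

A_6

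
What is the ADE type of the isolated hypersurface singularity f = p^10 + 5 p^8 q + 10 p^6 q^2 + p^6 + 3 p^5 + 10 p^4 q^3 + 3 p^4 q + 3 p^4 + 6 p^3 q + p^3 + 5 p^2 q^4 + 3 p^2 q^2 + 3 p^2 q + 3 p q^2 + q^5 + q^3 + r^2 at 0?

E8

The Hessian of f at 0 is [[0, 0, 0], [0, 0, 0], [0, 0, 2]] with rank 1, so corank 2. A Groebner basis of the Jacobian ideal J(f) in C{p,q,r} is {p^2/4 + p*q^3 + p*q^2/2 + p*q/2 + q^3/2 + q^2/4, q^4, p^3 + 3*p^2/2 + 3*p*q + q^3 + 3*q^2/2, p^2*q - p^2/2 + p*q^2 - p*q - q^2/2, r}; counting standard monomials gives mu = 8. Corank 2; j^3 = (p + q)^3 is a perfect cube, so E-series; the 5-jet and mu = 8 give E_8.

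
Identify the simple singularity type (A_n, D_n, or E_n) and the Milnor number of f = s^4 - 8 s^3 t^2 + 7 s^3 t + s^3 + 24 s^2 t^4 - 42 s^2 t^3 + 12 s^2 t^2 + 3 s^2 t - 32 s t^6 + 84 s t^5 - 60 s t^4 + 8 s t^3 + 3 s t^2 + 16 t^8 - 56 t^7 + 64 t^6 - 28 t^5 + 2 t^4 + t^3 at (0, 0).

Type E7, Milnor number mu = 7.

The Hessian of f at 0 is [[0, 0], [0, 0]] with rank 0, so corank 2. A Groebner basis of the Jacobian ideal J(f) in C{s,t} is {-3*s^2/19 - 6*s*t/19 + t^4 - t^3/19 - 3*t^2/19, s^3 - 27*s^2/19 - 54*s*t/19 + 10*t^3/19 - 27*t^2/19, s^2*t + 17*s^2/19 + 34*s*t/19 - 40*t^3/57 + 17*t^2/19, -8*s^2/19 + s*t^2 - 16*s*t/19 + 49*t^3/57 - 8*t^2/19}; counting standard monomials gives mu = 7. Corank 2; j^3 = (s + t)^3 is a perfect cube, so E-series; the 4-jet and mu = 7 give E_7.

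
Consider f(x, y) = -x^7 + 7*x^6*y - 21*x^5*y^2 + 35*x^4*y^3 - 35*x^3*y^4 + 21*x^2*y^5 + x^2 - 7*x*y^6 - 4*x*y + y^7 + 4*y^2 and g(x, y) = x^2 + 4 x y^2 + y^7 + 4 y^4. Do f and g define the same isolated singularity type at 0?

Yes.

The Hessian of f at 0 is [[2, -4], [-4, 8]] with rank 1, so corank 1. A Groebner basis of the Jacobian ideal J(f) in C{x,y} is {y^6, x - 2*y}; counting standard monomials gives mu = 6. Corank 1: A-series; mu = 6 gives A_6. The Hessian of g at 0 is [[2, 0], [0, 0]] with rank 1, so corank 1. A Groebner basis of the Jacobian ideal J(g) in C{x,y} is {x^3, x/2 + y^2}; counting standard monomials gives mu = 6. Corank 1: A-series; mu = 6 gives A_6. Both have type A_6, hence right-equivalent.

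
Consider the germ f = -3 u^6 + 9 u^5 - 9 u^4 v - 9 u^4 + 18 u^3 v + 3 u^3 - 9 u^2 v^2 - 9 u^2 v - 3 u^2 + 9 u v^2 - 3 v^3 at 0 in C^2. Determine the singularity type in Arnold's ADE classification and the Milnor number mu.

Type A_2, Milnor number mu = 2.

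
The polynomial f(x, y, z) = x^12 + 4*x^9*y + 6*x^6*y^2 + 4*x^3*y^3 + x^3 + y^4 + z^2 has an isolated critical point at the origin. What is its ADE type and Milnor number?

The Hessian of f at 0 is [[0, 0, 0], [0, 0, 0], [0, 0, 2]] with rank 1, so corank 2. A Groebner basis of the Jacobian ideal J(f) in C{x,y,z} is {y^3, x^2, z}; counting standard monomials gives mu = 6. Corank 2; j^3 = x^3 is a perfect cube, so E-series; the 4-jet and mu = 6 give E_6.

Type E_6, Milnor number mu = 6.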